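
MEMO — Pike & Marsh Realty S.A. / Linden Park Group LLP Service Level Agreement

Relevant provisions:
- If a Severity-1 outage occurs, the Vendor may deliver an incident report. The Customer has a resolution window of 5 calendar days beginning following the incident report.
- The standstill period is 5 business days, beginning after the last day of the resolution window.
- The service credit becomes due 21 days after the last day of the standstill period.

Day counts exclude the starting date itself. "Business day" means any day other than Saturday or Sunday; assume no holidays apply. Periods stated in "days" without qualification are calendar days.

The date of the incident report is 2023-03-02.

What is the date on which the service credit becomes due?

2023-04-04

Adding 5 calendar days to 2023-03-02 gives 2023-03-07, which is the last day of the resolution window.
From Tuesday, 2023-03-07, 5 business days (Mar 8, Mar 9, Mar 10, Mar 13, Mar 14, skipping weekends) brings us to Tuesday, 2023-03-14, which is the last day of the standstill period.
Adding 21 calendar days to 2023-03-14 gives 2023-04-04, which is the date on which the service credit becomes due.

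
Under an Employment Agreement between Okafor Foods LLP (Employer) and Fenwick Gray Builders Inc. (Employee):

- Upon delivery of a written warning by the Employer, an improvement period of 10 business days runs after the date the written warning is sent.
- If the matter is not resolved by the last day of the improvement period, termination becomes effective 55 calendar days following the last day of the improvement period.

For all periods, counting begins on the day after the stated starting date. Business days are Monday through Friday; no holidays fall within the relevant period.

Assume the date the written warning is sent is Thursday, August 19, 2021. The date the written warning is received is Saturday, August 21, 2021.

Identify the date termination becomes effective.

October 27, 2021

The last day of the improvement period: 10 business days after Thursday, August 19, 2021, skipping weekends — Aug 20, Aug 23, Aug 24, Aug 25, Aug 26, Aug 27, Aug 30, Aug 31, Sep 1, Sep 2 — lands on Thursday, September 2, 2021.
The date termination becomes effective: September 2, 2021 + 55 days = October 27, 2021.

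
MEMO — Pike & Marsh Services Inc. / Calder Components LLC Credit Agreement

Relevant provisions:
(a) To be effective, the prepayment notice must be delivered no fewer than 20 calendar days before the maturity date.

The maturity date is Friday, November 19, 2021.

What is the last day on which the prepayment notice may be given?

November 19, 2021 minus 20 days is October 30, 2021.

October 30, 2021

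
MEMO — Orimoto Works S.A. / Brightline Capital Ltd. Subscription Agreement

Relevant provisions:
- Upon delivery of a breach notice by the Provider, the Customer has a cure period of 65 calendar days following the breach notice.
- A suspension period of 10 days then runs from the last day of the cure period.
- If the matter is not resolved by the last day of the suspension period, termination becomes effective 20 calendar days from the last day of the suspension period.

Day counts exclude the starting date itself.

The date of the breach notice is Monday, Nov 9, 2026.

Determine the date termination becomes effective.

Adding 65 calendar days to Nov 9, 2026 gives Jan 13, 2027, which is the last day of the cure period.
The last day of the suspension period: Jan 13, 2027 + 10 days = Jan 23, 2027.
Adding 20 calendar days to Jan 23, 2027 gives Feb 12, 2027, which is the date termination becomes effective.

Feb 12, 2027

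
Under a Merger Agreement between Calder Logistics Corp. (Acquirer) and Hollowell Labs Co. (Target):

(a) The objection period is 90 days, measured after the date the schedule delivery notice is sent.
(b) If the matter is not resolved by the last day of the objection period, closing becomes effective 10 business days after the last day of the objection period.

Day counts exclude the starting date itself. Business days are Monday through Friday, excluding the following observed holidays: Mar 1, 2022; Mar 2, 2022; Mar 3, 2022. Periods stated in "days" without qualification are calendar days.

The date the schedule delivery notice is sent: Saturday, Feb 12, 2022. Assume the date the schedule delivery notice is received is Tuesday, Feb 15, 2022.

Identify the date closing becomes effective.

The last day of the objection period: 90 calendar days after Feb 12, 2022 is May 13, 2022.
The date closing becomes effective: counting 10 business days from Friday, May 13, 2022 (May 16, May 17, May 18, May 19, May 20, May 23, May 24, May 25, May 26, May 27, skipping weekends) reaches Friday, May 27, 2022.

May 27, 2022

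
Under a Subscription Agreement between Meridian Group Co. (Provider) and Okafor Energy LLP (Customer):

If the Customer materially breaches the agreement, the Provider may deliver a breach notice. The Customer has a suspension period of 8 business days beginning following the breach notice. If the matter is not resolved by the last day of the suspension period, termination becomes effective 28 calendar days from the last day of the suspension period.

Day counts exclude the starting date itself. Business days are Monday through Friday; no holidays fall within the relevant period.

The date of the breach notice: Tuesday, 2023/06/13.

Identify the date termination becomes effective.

The last day of the suspension period: 8 business days after Tuesday, 2023/06/13, skipping weekends — Jun 14, Jun 15, Jun 16, Jun 19, Jun 20, Jun 21, Jun 22, Jun 23 — lands on Friday, 2023/06/23.
The date termination becomes effective: 28 calendar days after 2023/06/23 is 2023/07/21.

2023/07/21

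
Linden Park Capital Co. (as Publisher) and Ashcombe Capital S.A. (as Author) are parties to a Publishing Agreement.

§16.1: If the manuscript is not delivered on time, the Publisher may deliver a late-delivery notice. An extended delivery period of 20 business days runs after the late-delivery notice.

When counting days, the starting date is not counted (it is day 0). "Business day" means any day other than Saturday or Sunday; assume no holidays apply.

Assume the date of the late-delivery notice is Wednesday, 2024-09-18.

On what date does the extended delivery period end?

2024-10-16

The last day of the extended delivery period: 20 business days after Wednesday, 2024-09-18, skipping weekends — Sep 19, Sep 20, Sep 23, Sep 24, …, Oct 14, Oct 15, Oct 16 — lands on Wednesday, 2024-10-16.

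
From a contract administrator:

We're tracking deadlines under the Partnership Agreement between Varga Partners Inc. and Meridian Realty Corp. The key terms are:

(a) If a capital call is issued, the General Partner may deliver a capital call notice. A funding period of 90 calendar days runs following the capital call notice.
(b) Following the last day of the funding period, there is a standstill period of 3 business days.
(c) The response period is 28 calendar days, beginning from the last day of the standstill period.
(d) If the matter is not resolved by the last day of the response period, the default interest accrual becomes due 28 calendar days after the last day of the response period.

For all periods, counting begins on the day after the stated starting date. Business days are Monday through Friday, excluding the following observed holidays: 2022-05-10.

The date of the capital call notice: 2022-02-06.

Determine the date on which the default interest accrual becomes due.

The last day of the funding period: 2022-02-06 + 90 days = 2022-05-07.
From Saturday, 2022-05-07, 3 business days (May 9, May 11, May 12, skipping weekends and the listed holiday on May 10) brings us to Thursday, 2022-05-12, which is the last day of the standstill period.
The last day of the response period: 28 calendar days after 2022-05-12 is 2022-06-09.
The date on which the default interest accrual becomes due: 28 calendar days after 2022-06-09 is 2022-07-07.

2022-07-07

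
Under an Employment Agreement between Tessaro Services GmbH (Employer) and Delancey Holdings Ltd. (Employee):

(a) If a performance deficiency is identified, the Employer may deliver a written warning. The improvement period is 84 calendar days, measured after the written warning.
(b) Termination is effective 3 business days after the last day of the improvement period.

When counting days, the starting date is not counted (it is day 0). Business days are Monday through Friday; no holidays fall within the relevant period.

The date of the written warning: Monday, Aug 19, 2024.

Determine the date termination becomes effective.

Nov 14, 2024

The last day of the improvement period: Aug 19, 2024 + 84 days = Nov 11, 2024.
From Monday, Nov 11, 2024, 3 business days (Nov 12, Nov 13, Nov 14, skipping weekends) brings us to Thursday, Nov 14, 2024, which is the date termination becomes effective.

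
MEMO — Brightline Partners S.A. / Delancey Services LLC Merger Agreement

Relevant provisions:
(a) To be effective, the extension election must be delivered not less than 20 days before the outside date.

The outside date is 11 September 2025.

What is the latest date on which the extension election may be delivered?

Counting back 20 calendar days from 11 September 2025 gives 22 August 2025.

22 August 2025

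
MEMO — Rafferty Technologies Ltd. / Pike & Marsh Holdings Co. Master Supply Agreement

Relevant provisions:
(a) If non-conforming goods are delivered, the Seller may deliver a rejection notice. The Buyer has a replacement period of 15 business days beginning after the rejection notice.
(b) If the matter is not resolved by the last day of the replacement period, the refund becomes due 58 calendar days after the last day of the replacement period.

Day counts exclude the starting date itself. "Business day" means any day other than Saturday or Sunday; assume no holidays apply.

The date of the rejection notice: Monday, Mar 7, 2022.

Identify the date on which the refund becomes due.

From Monday, Mar 7, 2022, 15 business days (Mar 8, Mar 9, Mar 10, Mar 11, …, Mar 24, Mar 25, Mar 28, skipping weekends) brings us to Monday, Mar 28, 2022, which is the last day of the replacement period.
The date on which the refund becomes due: 58 calendar days after Mar 28, 2022 is May 25, 2022.

May 25, 2022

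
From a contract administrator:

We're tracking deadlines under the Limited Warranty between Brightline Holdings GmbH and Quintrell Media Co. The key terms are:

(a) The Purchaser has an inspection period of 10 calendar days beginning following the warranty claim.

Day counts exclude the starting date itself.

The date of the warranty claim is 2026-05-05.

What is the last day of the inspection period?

The last day of the inspection period: 10 calendar days after 2026-05-05 is 2026-05-15.

2026-05-15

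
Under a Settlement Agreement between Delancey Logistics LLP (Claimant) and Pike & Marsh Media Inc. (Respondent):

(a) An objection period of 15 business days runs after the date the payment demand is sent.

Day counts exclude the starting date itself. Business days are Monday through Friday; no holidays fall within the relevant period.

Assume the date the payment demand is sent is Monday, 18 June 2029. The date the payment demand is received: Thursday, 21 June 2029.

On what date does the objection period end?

The last day of the objection period: 15 business days after Monday, 18 June 2029, skipping weekends — Jun 19, Jun 20, Jun 21, Jun 22, …, Jul 5, Jul 6, Jul 9 — lands on Monday, 9 July 2029.

9 July 2029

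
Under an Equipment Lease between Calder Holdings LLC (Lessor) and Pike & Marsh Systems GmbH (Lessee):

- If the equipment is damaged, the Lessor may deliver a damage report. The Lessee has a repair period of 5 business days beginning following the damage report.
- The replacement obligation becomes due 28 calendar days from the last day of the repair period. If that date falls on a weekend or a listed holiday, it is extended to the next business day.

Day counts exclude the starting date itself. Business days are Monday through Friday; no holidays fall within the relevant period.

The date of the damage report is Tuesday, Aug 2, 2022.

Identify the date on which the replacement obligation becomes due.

From Tuesday, Aug 2, 2022, 5 business days (Aug 3, Aug 4, Aug 5, Aug 8, Aug 9, skipping weekends) brings us to Tuesday, Aug 9, 2022, which is the last day of the repair period.
The date on which the replacement obligation becomes due: Aug 9, 2022 + 28 days = Sep 6, 2022. Sep 6, 2022 is a Tuesday, so no roll-forward applies.

Sep 6, 2022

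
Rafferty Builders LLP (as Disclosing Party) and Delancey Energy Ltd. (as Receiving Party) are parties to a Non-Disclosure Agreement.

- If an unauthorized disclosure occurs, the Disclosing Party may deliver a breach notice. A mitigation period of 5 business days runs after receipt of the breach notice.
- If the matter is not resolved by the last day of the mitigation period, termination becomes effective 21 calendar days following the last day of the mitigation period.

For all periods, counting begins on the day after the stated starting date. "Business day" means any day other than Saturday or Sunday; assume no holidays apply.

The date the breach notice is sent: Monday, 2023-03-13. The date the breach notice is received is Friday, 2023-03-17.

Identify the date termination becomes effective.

From Friday, 2023-03-17, 5 business days (Mar 20, Mar 21, Mar 22, Mar 23, Mar 24, skipping weekends) brings us to Friday, 2023-03-24, which is the last day of the mitigation period.
The date termination becomes effective: 2023-03-24 + 21 days = 2023-04-14.

2023-04-14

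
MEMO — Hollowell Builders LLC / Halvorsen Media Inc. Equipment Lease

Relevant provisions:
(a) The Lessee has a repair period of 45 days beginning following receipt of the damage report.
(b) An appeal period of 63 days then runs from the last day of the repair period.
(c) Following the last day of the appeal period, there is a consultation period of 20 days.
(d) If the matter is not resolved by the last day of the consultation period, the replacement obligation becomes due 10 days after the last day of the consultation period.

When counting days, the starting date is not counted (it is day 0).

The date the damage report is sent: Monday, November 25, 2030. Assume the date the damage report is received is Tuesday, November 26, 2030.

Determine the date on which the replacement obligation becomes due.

Adding 45 calendar days to November 26, 2030 gives January 10, 2031, which is the last day of the repair period.
The last day of the appeal period: January 10, 2031 + 63 days = March 14, 2031.
The last day of the consultation period: 20 calendar days after March 14, 2031 is April 3, 2031.
Adding 10 calendar days to April 3, 2031 gives April 13, 2031, which is the date on which the replacement obligation becomes due.

April 13, 2031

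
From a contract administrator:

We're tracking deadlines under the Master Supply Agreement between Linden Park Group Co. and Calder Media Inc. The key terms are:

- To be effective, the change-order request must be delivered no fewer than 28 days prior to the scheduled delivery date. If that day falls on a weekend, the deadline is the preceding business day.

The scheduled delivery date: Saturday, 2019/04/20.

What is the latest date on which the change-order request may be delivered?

2019/03/22

2019/04/20 minus 28 days is 2019/03/23. That is a Saturday, so the deadline moves back to Friday, 2019/03/22.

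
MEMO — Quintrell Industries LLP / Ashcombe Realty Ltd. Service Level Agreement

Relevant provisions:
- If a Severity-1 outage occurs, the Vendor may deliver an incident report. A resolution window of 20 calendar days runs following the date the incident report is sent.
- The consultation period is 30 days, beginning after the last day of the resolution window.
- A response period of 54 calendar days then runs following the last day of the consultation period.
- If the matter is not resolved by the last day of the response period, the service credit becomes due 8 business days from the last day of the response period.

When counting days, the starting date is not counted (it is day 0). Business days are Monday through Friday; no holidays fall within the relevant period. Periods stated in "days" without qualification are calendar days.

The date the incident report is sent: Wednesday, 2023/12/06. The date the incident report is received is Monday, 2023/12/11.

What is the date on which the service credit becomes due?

The last day of the resolution window: 2023/12/06 + 20 days = 2023/12/26.
The last day of the consultation period: 30 calendar days after 2023/12/26 is 2024/01/25.
Adding 54 calendar days to 2024/01/25 gives 2024/03/19, which is the last day of the response period.
The date on which the service credit becomes due: 8 business days after Tuesday, 2024/03/19, skipping weekends — Mar 20, Mar 21, Mar 22, Mar 25, Mar 26, Mar 27, Mar 28, Mar 29 — lands on Friday, 2024/03/29.

2024/03/29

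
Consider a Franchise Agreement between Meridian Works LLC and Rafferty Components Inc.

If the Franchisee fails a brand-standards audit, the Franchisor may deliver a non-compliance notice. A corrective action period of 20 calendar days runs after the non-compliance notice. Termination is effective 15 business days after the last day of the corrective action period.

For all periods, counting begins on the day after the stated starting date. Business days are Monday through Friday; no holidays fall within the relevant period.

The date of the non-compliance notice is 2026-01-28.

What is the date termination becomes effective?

2026-03-10

Adding 20 calendar days to 2026-01-28 gives 2026-02-17, which is the last day of the corrective action period.
The date termination becomes effective: 15 business days after Tuesday, 2026-02-17, skipping weekends — Feb 18, Feb 19, Feb 20, Feb 23, …, Mar 6, Mar 9, Mar 10 — lands on Tuesday, 2026-03-10.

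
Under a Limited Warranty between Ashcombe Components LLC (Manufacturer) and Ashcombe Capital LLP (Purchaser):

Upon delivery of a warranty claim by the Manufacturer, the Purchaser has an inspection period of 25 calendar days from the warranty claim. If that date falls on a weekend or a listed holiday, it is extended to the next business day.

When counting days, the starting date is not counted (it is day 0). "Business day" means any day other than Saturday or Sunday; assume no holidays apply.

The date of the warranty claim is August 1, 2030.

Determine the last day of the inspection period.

The last day of the inspection period: August 1, 2030 + 25 days = August 26, 2030. August 26, 2030 is a Monday, so no roll-forward applies.

August 26, 2030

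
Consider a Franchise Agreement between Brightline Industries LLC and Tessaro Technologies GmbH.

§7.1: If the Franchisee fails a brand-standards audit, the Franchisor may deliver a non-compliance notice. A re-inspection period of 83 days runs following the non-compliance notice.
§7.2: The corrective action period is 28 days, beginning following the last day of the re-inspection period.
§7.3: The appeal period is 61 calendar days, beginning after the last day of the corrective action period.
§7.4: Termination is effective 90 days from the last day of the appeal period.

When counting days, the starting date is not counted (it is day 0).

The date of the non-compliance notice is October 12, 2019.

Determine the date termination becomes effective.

June 30, 2020

The last day of the re-inspection period: October 12, 2019 + 83 days = January 3, 2020.
Adding 28 calendar days to January 3, 2020 gives January 31, 2020, which is the last day of the corrective action period.
The last day of the appeal period: January 31, 2020 + 61 days = April 1, 2020.
Adding 90 calendar days to April 1, 2020 gives June 30, 2020, which is the date termination becomes effective.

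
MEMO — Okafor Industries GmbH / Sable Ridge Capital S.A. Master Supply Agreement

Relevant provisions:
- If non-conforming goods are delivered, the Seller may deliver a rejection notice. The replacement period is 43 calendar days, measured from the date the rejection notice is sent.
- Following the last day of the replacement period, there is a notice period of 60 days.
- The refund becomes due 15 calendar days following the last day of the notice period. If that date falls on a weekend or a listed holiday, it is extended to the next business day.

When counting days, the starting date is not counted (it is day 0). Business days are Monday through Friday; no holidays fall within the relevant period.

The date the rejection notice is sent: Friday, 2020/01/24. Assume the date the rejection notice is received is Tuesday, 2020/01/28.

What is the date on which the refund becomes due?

The last day of the replacement period: 43 calendar days after 2020/01/24 is 2020/03/07.
The last day of the notice period: 60 calendar days after 2020/03/07 is 2020/05/06.
The date on which the refund becomes due: 2020/05/06 + 15 days = 2020/05/21. 2020/05/21 is a Thursday, so no roll-forward applies.

2020/05/21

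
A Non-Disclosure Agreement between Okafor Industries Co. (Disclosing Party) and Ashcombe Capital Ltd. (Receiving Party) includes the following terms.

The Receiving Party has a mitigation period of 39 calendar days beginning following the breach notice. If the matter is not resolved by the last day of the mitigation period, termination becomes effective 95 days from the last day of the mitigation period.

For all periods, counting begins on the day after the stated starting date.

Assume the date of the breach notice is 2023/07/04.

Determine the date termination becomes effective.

The last day of the mitigation period: 39 calendar days after 2023/07/04 is 2023/08/12.
The date termination becomes effective: 95 calendar days after 2023/08/12 is 2023/11/15.

2023/11/15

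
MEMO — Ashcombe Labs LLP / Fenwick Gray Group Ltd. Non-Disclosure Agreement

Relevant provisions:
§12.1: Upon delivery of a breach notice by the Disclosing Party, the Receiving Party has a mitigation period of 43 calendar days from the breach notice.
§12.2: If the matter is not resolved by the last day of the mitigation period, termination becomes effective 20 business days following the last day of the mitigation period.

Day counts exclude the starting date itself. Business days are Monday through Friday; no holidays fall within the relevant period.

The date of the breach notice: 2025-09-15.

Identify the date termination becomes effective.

2025-11-25

The last day of the mitigation period: 2025-09-15 + 43 days = 2025-10-28.
From Tuesday, 2025-10-28, 20 business days (Oct 29, Oct 30, Oct 31, Nov 3, …, Nov 21, Nov 24, Nov 25, skipping weekends) brings us to Tuesday, 2025-11-25, which is the date termination becomes effective.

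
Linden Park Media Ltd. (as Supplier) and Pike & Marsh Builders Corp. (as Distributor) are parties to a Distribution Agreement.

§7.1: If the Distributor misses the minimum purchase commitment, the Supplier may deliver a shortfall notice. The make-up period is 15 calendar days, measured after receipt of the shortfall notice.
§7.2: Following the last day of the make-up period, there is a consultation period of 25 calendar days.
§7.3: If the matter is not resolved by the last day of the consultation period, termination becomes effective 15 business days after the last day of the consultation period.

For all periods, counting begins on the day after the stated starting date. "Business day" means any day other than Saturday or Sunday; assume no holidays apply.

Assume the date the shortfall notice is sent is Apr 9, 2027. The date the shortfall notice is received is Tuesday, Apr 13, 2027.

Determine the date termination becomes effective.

Jun 11, 2027

The last day of the make-up period: 15 calendar days after Apr 13, 2027 is Apr 28, 2027.
Adding 25 calendar days to Apr 28, 2027 gives May 23, 2027, which is the last day of the consultation period.
The date termination becomes effective: 15 business days after Sunday, May 23, 2027, skipping weekends — May 24, May 25, May 26, May 27, …, Jun 9, Jun 10, Jun 11 — lands on Friday, Jun 11, 2027.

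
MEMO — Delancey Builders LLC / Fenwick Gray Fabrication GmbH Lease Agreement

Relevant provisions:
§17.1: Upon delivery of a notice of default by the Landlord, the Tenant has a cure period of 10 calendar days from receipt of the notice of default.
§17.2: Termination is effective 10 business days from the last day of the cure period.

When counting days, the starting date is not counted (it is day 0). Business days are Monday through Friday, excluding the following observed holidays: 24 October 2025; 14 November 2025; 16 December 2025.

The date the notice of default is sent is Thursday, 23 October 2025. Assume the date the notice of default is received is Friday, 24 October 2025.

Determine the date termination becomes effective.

18 November 2025

Adding 10 calendar days to 24 October 2025 gives 3 November 2025, which is the last day of the cure period.
From Monday, 3 November 2025, 10 business days (Nov 4, Nov 5, Nov 6, Nov 7, Nov 10, Nov 11, Nov 12, Nov 13, Nov 17, Nov 18, skipping weekends and the listed holiday on Nov 14) brings us to Tuesday, 18 November 2025, which is the date termination becomes effective.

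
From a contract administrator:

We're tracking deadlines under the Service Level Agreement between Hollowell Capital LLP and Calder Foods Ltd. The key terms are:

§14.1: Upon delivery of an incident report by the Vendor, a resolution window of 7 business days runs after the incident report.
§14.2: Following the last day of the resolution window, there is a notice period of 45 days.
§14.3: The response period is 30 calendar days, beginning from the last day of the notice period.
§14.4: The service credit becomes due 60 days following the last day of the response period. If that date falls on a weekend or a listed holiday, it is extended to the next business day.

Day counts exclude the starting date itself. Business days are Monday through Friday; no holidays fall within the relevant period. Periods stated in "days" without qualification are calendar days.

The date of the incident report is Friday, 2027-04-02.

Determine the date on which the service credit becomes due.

The last day of the resolution window: counting 7 business days from Friday, 2027-04-02 (Apr 5, Apr 6, Apr 7, Apr 8, Apr 9, Apr 12, Apr 13, skipping weekends) reaches Tuesday, 2027-04-13.
Adding 45 calendar days to 2027-04-13 gives 2027-05-28, which is the last day of the notice period.
The last day of the response period: 2027-05-28 + 30 days = 2027-06-27.
The date on which the service credit becomes due: 2027-06-27 + 60 days = 2027-08-26. 2027-08-26 is a Thursday, so no roll-forward applies.

2027-08-26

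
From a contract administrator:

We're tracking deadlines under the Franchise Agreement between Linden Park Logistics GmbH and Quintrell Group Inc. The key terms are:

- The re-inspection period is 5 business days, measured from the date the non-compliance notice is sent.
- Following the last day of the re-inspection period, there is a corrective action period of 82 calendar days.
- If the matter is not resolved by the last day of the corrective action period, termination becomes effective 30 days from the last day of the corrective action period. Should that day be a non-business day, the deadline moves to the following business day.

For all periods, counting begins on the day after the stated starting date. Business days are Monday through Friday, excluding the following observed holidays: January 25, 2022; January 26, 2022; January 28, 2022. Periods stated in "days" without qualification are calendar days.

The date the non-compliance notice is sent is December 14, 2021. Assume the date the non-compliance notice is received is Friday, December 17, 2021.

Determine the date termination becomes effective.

From Tuesday, December 14, 2021, 5 business days (Dec 15, Dec 16, Dec 17, Dec 20, Dec 21, skipping weekends) brings us to Tuesday, December 21, 2021, which is the last day of the re-inspection period.
The last day of the corrective action period: December 21, 2021 + 82 days = March 13, 2022.
Adding 30 calendar days to March 13, 2022 gives April 12, 2022, which is the date termination becomes effective. April 12, 2022 is a Tuesday and is not a listed holiday, so no roll-forward applies.

April 12, 2022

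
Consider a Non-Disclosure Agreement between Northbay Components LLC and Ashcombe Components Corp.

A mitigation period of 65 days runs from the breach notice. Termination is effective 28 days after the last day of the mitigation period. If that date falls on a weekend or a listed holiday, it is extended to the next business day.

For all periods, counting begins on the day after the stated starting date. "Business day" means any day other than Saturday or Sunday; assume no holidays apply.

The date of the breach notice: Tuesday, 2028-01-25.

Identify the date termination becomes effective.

2028-04-27

Adding 65 calendar days to 2028-01-25 gives 2028-03-30, which is the last day of the mitigation period.
The date termination becomes effective: 28 calendar days after 2028-03-30 is 2028-04-27. 2028-04-27 is a Thursday, so no roll-forward applies.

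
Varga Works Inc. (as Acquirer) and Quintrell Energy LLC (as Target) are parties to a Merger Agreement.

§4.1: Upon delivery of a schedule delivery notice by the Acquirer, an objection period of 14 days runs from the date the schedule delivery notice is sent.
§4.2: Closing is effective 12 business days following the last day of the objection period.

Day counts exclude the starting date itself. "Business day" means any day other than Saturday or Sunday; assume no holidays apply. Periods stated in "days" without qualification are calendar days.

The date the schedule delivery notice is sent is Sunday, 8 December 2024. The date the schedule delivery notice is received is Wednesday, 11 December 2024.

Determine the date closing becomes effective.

Adding 14 calendar days to 8 December 2024 gives 22 December 2024, which is the last day of the objection period.
The date closing becomes effective: counting 12 business days from Sunday, 22 December 2024 (Dec 23, Dec 24, Dec 25, Dec 26, …, Jan 3, Jan 6, Jan 7, skipping weekends) reaches Tuesday, 7 January 2025.

7 January 2025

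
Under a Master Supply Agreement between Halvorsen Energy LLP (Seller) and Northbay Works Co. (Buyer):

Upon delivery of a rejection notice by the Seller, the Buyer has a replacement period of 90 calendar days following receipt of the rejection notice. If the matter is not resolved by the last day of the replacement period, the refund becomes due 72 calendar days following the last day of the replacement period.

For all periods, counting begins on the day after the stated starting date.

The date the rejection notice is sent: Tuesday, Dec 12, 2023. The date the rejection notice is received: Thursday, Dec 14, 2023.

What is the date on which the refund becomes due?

The last day of the replacement period: Dec 14, 2023 + 90 days = Mar 13, 2024.
Adding 72 calendar days to Mar 13, 2024 gives May 24, 2024, which is the date on which the refund becomes due.

May 24, 2024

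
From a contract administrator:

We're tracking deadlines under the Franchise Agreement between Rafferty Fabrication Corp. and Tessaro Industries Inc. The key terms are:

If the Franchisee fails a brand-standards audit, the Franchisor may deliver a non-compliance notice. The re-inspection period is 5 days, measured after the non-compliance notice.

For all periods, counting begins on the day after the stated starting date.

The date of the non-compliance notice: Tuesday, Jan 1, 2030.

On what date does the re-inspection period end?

Jan 6, 2030

The last day of the re-inspection period: Jan 1, 2030 + 5 days = Jan 6, 2030.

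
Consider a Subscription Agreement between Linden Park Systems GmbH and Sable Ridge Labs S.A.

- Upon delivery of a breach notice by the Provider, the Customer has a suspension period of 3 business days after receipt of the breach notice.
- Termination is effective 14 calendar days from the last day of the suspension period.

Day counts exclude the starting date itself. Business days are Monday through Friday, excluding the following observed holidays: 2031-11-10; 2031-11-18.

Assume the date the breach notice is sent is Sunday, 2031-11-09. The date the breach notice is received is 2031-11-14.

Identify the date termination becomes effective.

2031-12-04

From Friday, 2031-11-14, 3 business days (Nov 17, Nov 19, Nov 20, skipping weekends and the listed holiday on Nov 18) brings us to Thursday, 2031-11-20, which is the last day of the suspension period.
Adding 14 calendar days to 2031-11-20 gives 2031-12-04, which is the date termination becomes effective.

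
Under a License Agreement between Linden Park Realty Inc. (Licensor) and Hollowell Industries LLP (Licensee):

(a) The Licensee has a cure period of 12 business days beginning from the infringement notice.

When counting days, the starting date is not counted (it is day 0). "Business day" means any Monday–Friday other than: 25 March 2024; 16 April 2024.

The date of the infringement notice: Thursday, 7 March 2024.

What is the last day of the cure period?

From Thursday, 7 March 2024, 12 business days (Mar 8, Mar 11, Mar 12, Mar 13, …, Mar 21, Mar 22, Mar 26, skipping weekends and the listed holiday on Mar 25) brings us to Tuesday, 26 March 2024, which is the last day of the cure period.

26 March 2024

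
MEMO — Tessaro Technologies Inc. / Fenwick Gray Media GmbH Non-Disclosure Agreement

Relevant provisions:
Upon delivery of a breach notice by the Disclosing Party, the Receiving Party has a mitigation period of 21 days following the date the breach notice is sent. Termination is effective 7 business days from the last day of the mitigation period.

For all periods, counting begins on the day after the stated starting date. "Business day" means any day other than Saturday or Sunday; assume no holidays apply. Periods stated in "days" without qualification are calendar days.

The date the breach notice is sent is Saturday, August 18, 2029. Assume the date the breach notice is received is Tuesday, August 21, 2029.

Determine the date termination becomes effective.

September 18, 2029

Adding 21 calendar days to August 18, 2029 gives September 8, 2029, which is the last day of the mitigation period.
From Saturday, September 8, 2029, 7 business days (Sep 10, Sep 11, Sep 12, Sep 13, Sep 14, Sep 17, Sep 18, skipping weekends) brings us to Tuesday, September 18, 2029, which is the date termination becomes effective.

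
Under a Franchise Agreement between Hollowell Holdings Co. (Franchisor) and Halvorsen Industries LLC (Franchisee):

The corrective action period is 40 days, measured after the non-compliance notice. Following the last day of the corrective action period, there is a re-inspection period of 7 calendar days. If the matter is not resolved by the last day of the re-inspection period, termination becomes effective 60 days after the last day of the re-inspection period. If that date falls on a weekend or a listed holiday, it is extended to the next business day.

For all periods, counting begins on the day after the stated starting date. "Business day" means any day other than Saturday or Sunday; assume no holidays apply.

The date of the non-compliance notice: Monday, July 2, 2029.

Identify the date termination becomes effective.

October 17, 2029

The last day of the corrective action period: 40 calendar days after July 2, 2029 is August 11, 2029.
The last day of the re-inspection period: August 11, 2029 + 7 days = August 18, 2029.
The date termination becomes effective: 60 calendar days after August 18, 2029 is October 17, 2029. October 17, 2029 is a Wednesday, so no roll-forward applies.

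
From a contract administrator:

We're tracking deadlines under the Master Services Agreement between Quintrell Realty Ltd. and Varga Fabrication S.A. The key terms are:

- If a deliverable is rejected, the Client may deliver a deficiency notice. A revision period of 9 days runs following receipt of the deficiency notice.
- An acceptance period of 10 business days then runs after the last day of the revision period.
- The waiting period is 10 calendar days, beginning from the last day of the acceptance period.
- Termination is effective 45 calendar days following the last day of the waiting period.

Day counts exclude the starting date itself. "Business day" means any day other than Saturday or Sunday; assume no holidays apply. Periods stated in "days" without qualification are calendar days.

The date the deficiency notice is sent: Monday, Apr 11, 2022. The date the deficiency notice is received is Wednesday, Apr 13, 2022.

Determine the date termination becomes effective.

Jun 30, 2022

The last day of the revision period: 9 calendar days after Apr 13, 2022 is Apr 22, 2022.
The last day of the acceptance period: 10 business days after Friday, Apr 22, 2022, skipping weekends — Apr 25, Apr 26, Apr 27, Apr 28, Apr 29, May 2, May 3, May 4, May 5, May 6 — lands on Friday, May 6, 2022.
Adding 10 calendar days to May 6, 2022 gives May 16, 2022, which is the last day of the waiting period.
The date termination becomes effective: 45 calendar days after May 16, 2022 is Jun 30, 2022.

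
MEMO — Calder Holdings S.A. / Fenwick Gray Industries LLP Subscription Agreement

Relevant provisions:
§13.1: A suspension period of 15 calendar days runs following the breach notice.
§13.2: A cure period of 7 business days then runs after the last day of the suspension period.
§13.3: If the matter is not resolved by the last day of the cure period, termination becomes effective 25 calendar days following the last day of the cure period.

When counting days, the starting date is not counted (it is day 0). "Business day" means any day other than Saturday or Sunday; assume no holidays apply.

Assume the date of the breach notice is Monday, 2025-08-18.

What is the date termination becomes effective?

The last day of the suspension period: 15 calendar days after 2025-08-18 is 2025-09-02.
The last day of the cure period: counting 7 business days from Tuesday, 2025-09-02 (Sep 3, Sep 4, Sep 5, Sep 8, Sep 9, Sep 10, Sep 11, skipping weekends) reaches Thursday, 2025-09-11.
The date termination becomes effective: 25 calendar days after 2025-09-11 is 2025-10-06.

2025-10-06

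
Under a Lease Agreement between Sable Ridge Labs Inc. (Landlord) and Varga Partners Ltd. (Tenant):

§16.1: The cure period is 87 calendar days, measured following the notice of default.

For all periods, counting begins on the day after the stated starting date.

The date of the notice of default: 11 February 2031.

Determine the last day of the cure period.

The last day of the cure period: 11 February 2031 + 87 days = 9 May 2031.

9 May 2031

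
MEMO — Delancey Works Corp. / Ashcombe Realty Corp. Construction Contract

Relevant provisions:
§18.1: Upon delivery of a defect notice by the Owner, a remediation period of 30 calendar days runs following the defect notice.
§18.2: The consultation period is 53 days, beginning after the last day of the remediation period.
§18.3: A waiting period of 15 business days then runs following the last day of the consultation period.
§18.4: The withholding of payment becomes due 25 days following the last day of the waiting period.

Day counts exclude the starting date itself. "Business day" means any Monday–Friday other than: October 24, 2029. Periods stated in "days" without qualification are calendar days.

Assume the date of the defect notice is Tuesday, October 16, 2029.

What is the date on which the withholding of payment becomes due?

February 22, 2030

The last day of the remediation period: October 16, 2029 + 30 days = November 15, 2029.
Adding 53 calendar days to November 15, 2029 gives January 7, 2030, which is the last day of the consultation period.
The last day of the waiting period: counting 15 business days from Monday, January 7, 2030 (Jan 8, Jan 9, Jan 10, Jan 11, …, Jan 24, Jan 25, Jan 28, skipping weekends) reaches Monday, January 28, 2030.
The date on which the withholding of payment becomes due: January 28, 2030 + 25 days = February 22, 2030.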